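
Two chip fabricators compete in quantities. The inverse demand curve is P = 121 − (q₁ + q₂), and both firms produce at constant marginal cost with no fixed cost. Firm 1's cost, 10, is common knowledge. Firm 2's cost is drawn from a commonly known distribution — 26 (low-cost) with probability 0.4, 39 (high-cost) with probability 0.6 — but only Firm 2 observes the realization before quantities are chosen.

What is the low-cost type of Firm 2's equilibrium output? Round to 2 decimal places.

Type-c best response for Firm 2: q₂(c) = (121 − c)/2 − q₁/2.
Firm 1 maximizes expected profit; its first-order condition is 121 − 2q₁ − E[q₂] − 10 = 0.
Substituting E[q₂] and solving: E[c₂] = 33.8, so q₁ = (121 − 2·10 + 33.8)/3 = 44.9333.
q₂(low-cost) = (121 − 26 − 44.9333)/2 = 25.0333.

25.03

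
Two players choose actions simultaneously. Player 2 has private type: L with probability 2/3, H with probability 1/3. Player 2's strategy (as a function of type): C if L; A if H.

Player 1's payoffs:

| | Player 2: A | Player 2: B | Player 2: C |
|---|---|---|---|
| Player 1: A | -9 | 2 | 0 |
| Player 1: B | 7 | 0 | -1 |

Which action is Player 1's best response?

E[A] = 2/3·(0) + 1/3·(-9) = -3
E[B] = 2/3·(-1) + 1/3·(7) = 5/3
Best response: B (5/3 is the largest).

B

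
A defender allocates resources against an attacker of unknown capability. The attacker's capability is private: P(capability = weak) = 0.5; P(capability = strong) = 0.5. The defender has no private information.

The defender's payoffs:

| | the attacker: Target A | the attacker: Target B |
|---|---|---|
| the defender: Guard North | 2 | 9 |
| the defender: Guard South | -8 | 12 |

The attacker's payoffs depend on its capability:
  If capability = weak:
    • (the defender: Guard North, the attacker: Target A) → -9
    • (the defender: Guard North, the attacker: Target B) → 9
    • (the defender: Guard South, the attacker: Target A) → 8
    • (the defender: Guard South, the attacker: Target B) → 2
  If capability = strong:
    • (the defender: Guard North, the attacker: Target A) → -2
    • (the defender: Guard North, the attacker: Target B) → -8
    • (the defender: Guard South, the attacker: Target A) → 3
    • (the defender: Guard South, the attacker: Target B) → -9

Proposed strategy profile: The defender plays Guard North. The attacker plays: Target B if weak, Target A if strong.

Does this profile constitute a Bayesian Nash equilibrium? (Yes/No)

Yes

A profile is a BNE iff every type of every player is best-responding given beliefs about the other side.
The defender plays Guard North: E[Guard North] = 0.5·(9) + 0.5·(2) = 5.5; E[Guard South] = 2. Best-responding. ✓
The attacker (capability weak), facing Guard North: Target A gives -9, Target B gives 9. Proposed Target B is best. ✓
The attacker (capability strong), facing Guard North: Target A gives -2, Target B gives -8. Proposed Target A is best. ✓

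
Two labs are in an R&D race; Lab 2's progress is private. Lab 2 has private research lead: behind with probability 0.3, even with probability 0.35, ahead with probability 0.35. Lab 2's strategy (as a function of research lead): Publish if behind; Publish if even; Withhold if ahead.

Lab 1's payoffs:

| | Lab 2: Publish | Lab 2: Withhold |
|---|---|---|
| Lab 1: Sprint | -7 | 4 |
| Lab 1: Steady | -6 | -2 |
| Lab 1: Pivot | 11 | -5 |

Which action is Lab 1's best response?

E[Sprint] = 0.3·(-7) + 0.35·(-7) + 0.35·(4) = -3.15
E[Steady] = 0.3·(-6) + 0.35·(-6) + 0.35·(-2) = -4.6
E[Pivot] = 0.3·(11) + 0.35·(11) + 0.35·(-5) = 5.4
Best response: Pivot (5.4 is the largest).

Pivot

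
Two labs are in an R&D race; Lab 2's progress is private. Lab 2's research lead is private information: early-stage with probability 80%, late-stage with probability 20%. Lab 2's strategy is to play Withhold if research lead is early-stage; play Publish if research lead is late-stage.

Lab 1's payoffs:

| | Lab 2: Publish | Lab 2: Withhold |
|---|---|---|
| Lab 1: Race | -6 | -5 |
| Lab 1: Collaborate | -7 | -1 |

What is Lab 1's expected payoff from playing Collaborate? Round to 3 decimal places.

E[Collaborate] = 0.8·(-1) + 0.2·(-7) = (-0.8) + (-1.4) = -2.2

-2.200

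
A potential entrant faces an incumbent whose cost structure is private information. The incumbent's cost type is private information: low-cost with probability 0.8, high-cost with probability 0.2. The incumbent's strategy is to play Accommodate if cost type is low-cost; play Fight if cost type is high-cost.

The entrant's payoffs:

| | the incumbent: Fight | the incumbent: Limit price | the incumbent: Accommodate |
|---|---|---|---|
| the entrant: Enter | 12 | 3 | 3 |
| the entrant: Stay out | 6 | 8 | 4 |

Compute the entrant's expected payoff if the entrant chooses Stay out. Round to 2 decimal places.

4.40

E[Stay out] = 0.8·4 + 0.2·6 = 3.2 + 1.2 = 4.4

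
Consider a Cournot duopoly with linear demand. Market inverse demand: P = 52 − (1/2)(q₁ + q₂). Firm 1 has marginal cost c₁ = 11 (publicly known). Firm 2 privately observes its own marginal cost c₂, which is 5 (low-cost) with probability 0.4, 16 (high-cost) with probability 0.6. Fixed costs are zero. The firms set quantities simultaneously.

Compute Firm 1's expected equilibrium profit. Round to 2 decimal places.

Type-c best response for Firm 2: q₂(c) = (52 − c) − q₁/2.
Firm 1 maximizes expected profit; its first-order condition is 52 − q₁ − (1/2)E[q₂] − 11 = 0.
Substituting E[q₂] and solving: E[c₂] = 11.6, so q₁ = (52 − 2·11 + 11.6)/(3/2) = 27.7333.
E[P] = 52 − (1/2)·(q₁ + E[q₂]) = 24.8667; Firm 1's expected profit = (E[P] − 11)·q₁ = (24.8667 − 11)·27.7333 = 384.569.

384.57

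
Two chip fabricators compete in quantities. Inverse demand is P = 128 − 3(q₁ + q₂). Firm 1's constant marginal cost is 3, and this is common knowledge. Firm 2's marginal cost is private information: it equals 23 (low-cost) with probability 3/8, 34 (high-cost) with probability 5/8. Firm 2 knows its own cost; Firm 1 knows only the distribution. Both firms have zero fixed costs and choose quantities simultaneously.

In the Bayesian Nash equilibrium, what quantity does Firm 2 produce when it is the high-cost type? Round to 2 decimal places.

7.23

Firm 2 with cost c maximizes (128 − 3(q₁+q₂) − c)·q₂, giving q₂(c) = (128 − c − 3q₁)/6.
E[c₂] = 3/8·23 + 5/8·34 = 29.875
Firm 1's FOC against E[q₂] yields q₁ = (128 − 2·3 + E[c₂])/9 = (128 − 6 + 29.875)/9 = 16.875.
q₂(high-cost) = (128 − 34 − 3·16.875)/6 = 7.22917.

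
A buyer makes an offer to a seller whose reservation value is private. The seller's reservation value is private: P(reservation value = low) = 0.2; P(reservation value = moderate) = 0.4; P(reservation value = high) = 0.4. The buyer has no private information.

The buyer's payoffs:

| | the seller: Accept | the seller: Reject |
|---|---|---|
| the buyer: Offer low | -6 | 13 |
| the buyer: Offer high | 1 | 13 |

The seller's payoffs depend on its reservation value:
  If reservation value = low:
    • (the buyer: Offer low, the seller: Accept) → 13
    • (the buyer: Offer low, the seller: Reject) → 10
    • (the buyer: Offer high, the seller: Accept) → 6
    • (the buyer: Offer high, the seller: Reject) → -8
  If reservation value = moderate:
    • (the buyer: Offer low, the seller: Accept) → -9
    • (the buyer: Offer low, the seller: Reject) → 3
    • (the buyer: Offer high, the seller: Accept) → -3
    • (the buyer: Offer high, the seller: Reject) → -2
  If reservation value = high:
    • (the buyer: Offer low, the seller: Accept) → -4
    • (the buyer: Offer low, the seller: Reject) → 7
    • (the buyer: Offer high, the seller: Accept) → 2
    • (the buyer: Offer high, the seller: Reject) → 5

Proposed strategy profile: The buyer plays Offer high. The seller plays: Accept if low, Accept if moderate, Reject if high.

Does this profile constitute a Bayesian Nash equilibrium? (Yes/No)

A profile is a BNE iff every type of every player is best-responding given beliefs about the other side.
The buyer plays Offer high: E[Offer high] = 0.2·(1) + 0.4·(1) + 0.4·(13) = 5.8; E[Offer low] = 1.6. Best-responding. ✓
The seller (reservation value low), facing Offer high: Accept gives 6, Reject gives -8. Proposed Accept is best. ✓
The seller (reservation value moderate), facing Offer high: Accept gives -3, Reject gives -2. Proposed Accept is not best — profitable deviation exists. ✗
The seller (reservation value high), facing Offer high: Accept gives 2, Reject gives 5. Proposed Reject is best. ✓

No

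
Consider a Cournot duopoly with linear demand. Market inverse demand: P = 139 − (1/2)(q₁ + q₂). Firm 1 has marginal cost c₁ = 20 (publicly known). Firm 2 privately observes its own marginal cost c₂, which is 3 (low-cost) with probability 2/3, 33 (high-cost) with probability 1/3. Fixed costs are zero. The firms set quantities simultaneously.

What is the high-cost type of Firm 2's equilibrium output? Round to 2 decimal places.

Each type of Firm 2 best-responds to q₁; Firm 1 best-responds to the expected q₂ over Firm 2's types.
Firm 2 with cost c maximizes (139 − (1/2)(q₁+q₂) − c)·q₂, giving q₂(c) = (139 − c − (1/2)q₁).
E[c₂] = 2/3·3 + 1/3·33 = 13
Firm 1's FOC against E[q₂] yields q₁ = (139 − 2·20 + E[c₂])/(3/2) = (139 − 40 + 13)/(3/2) = 74.6667.
q₂(high-cost) = (139 − 33 − (1/2)·74.6667) = 68.6667.

68.67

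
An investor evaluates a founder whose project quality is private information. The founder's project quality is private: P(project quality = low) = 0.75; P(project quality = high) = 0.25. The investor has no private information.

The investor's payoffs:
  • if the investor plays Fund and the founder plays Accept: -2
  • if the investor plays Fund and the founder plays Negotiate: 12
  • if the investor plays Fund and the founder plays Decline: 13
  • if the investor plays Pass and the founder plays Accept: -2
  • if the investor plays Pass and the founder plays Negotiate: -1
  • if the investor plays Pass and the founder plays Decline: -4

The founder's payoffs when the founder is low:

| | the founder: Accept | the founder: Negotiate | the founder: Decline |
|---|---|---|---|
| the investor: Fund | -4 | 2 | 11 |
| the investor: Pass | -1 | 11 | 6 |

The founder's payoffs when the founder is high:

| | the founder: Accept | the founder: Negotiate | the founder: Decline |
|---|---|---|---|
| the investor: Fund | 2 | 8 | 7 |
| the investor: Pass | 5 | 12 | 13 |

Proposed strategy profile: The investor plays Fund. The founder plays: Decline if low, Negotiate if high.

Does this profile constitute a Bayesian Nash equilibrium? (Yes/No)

Yes

The investor plays Fund: E[Fund] = 0.75·(13) + 0.25·(12) = 12.75; E[Pass] = -3.25. Best-responding. ✓
The founder (project quality low), facing Fund: Accept gives -4, Negotiate gives 2, Decline gives 11. Proposed Decline is best. ✓
The founder (project quality high), facing Fund: Accept gives 2, Negotiate gives 8, Decline gives 7. Proposed Negotiate is best. ✓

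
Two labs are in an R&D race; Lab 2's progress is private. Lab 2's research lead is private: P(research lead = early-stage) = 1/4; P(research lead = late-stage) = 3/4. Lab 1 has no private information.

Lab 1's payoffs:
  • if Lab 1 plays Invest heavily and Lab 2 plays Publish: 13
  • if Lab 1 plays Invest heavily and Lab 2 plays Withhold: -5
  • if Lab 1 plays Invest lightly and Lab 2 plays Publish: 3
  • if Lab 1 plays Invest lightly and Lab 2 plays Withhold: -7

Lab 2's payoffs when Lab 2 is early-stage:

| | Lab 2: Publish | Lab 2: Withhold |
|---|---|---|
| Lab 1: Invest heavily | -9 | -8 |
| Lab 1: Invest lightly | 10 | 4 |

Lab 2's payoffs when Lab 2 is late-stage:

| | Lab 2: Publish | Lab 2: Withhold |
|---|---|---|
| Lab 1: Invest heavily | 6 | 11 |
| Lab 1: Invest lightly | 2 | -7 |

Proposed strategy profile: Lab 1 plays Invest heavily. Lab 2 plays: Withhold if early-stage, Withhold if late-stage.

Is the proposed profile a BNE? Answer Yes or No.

Yes

Lab 1 plays Invest heavily: E[Invest heavily] = 1/4·(-5) + 3/4·(-5) = -5; E[Invest lightly] = -7. Best-responding. ✓
Lab 2 (research lead early-stage), facing Invest heavily: Publish gives -9, Withhold gives -8. Proposed Withhold is best. ✓
Lab 2 (research lead late-stage), facing Invest heavily: Publish gives 6, Withhold gives 11. Proposed Withhold is best. ✓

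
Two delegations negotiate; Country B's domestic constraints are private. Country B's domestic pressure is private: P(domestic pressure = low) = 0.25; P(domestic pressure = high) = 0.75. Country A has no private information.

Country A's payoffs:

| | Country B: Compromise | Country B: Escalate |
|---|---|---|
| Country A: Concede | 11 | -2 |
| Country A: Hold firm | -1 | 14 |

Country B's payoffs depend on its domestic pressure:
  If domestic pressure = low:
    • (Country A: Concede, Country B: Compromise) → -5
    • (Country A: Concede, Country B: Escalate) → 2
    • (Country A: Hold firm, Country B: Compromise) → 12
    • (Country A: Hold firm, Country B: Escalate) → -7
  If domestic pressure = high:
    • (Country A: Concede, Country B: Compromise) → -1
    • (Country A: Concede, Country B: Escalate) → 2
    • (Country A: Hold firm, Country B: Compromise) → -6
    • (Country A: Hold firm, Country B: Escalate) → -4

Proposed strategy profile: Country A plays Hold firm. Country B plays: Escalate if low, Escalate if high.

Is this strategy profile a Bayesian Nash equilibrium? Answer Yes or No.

No

A profile is a BNE iff every type of every player is best-responding given beliefs about the other side.
Country A plays Hold firm: E[Hold firm] = 0.25·(14) + 0.75·(14) = 14; E[Concede] = -2. Best-responding. ✓
Country B (domestic pressure low), facing Hold firm: Compromise gives 12, Escalate gives -7. Proposed Escalate is not best — profitable deviation exists. ✗
Country B (domestic pressure high), facing Hold firm: Compromise gives -6, Escalate gives -4. Proposed Escalate is best. ✓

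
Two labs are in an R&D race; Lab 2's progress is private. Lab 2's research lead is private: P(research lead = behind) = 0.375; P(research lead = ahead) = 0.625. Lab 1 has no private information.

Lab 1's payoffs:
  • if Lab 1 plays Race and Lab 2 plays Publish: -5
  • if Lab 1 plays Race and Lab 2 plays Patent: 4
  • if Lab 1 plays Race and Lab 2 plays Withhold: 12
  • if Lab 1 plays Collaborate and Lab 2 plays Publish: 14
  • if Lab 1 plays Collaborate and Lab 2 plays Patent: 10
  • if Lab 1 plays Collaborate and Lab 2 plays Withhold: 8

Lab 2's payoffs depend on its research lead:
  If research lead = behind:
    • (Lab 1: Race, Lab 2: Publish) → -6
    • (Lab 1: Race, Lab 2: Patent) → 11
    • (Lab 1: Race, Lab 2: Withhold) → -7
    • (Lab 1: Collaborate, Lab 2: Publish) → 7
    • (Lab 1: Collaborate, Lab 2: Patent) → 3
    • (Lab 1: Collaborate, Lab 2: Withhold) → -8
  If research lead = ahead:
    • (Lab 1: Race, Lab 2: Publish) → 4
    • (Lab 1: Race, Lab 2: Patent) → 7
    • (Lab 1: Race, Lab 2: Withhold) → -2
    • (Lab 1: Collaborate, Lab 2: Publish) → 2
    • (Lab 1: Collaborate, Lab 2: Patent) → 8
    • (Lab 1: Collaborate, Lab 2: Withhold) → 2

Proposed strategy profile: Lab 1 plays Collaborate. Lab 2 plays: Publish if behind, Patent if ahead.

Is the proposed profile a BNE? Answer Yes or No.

Yes

Lab 1 plays Collaborate: E[Collaborate] = 0.375·(14) + 0.625·(10) = 11.5; E[Race] = 0.625. Best-responding. ✓
Lab 2 (research lead behind), facing Collaborate: Publish gives 7, Patent gives 3, Withhold gives -8. Proposed Publish is best. ✓
Lab 2 (research lead ahead), facing Collaborate: Publish gives 2, Patent gives 8, Withhold gives 2. Proposed Patent is best. ✓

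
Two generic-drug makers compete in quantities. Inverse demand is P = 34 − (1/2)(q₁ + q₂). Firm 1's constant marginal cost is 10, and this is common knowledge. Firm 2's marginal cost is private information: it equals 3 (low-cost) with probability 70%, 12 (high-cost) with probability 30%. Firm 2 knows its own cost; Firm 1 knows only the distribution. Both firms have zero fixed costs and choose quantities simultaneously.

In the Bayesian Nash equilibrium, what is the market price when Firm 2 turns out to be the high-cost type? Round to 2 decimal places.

Type-c best response for Firm 2: q₂(c) = (34 − c) − q₁/2.
Firm 1 maximizes expected profit; its first-order condition is 34 − q₁ − (1/2)E[q₂] − 10 = 0.
Substituting E[q₂] and solving: E[c₂] = 5.7, so q₁ = (34 − 2·10 + 5.7)/(3/2) = 13.1333.
q₂(high-cost) = 15.4333, so P = 34 − (1/2)·(13.1333 + 15.4333) = 19.7167.

19.72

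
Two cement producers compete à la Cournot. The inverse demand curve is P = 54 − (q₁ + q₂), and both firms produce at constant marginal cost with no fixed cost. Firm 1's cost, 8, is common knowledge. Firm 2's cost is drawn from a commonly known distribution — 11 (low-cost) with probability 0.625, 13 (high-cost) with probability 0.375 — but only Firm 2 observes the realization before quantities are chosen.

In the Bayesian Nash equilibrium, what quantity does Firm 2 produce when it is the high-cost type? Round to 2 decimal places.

Firm 2 with cost c maximizes (54 − (q₁+q₂) − c)·q₂, giving q₂(c) = (54 − c − q₁)/2.
E[c₂] = 0.625·11 + 0.375·13 = 11.75
Firm 1's FOC against E[q₂] yields q₁ = (54 − 2·8 + E[c₂])/3 = (54 − 16 + 11.75)/3 = 16.5833.
q₂(high-cost) = (54 − 13 − 16.5833)/2 = 12.2083.

12.21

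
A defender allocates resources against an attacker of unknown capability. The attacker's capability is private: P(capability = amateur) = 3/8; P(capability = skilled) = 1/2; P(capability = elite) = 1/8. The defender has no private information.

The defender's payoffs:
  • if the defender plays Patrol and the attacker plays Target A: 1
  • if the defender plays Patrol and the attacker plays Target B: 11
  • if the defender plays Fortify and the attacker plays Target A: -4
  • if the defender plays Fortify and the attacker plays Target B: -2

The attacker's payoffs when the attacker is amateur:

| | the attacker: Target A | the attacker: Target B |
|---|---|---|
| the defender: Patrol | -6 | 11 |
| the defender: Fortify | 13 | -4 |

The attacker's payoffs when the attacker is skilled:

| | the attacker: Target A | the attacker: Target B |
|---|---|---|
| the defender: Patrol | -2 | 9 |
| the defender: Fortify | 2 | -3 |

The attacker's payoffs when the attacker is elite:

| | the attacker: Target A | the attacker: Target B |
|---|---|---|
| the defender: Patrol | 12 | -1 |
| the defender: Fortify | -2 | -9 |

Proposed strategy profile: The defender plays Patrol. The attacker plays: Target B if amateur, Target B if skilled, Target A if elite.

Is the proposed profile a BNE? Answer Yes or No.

The defender plays Patrol: E[Patrol] = 3/8·(11) + 1/2·(11) + 1/8·(1) = 39/4; E[Fortify] = -9/4. Best-responding. ✓
The attacker (capability amateur), facing Patrol: Target A gives -6, Target B gives 11. Proposed Target B is best. ✓
The attacker (capability skilled), facing Patrol: Target A gives -2, Target B gives 9. Proposed Target B is best. ✓
The attacker (capability elite), facing Patrol: Target A gives 12, Target B gives -1. Proposed Target A is best. ✓

Yes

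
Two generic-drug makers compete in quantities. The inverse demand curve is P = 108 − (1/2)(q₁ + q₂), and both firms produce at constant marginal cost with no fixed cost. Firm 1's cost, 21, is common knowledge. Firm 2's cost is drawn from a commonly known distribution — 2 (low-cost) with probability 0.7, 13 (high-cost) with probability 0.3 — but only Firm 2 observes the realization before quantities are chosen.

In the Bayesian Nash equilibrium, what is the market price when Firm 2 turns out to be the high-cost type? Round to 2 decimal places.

Type-c best response for Firm 2: q₂(c) = (108 − c) − q₁/2.
Firm 1 maximizes expected profit; its first-order condition is 108 − q₁ − (1/2)E[q₂] − 21 = 0.
Substituting E[q₂] and solving: E[c₂] = 5.3, so q₁ = (108 − 2·21 + 5.3)/(3/2) = 47.5333.
q₂(high-cost) = 71.2333, so P = 108 − (1/2)·(47.5333 + 71.2333) = 48.6167.

48.62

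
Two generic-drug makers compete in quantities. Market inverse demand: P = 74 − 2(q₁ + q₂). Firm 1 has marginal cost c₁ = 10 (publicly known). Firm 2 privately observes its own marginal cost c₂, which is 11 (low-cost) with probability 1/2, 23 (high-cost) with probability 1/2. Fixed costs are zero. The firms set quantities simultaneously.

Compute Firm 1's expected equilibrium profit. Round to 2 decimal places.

280.06

Each type of Firm 2 best-responds to q₁; Firm 1 best-responds to the expected q₂ over Firm 2's types.
Firm 2 with cost c maximizes (74 − 2(q₁+q₂) − c)·q₂, giving q₂(c) = (74 − c − 2q₁)/4.
E[c₂] = 1/2·11 + 1/2·23 = 17
Firm 1's FOC against E[q₂] yields q₁ = (74 − 2·10 + E[c₂])/6 = (74 − 20 + 17)/6 = 11.8333.
E[P] = 74 − 2·(q₁ + E[q₂]) = 33.6667; Firm 1's expected profit = (E[P] − 10)·q₁ = (33.6667 − 10)·11.8333 = 280.056.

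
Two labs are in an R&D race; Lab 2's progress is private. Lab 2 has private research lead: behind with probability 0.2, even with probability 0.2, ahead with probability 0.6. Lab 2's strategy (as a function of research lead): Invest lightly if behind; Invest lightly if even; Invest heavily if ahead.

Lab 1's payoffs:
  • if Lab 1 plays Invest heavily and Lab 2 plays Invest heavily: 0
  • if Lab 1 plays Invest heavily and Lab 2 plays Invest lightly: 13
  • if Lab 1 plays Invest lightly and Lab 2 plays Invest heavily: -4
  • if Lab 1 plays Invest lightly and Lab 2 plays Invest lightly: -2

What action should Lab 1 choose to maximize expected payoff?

Invest heavily

Compute Lab 1's expected payoff for each action, taking the expectation over Lab 2's type.
E[Invest heavily] = 0.2·(13) + 0.2·(13) + 0.6·(0) = 5.2
E[Invest lightly] = 0.2·(-2) + 0.2·(-2) + 0.6·(-4) = -3.2
Best response: Invest heavily (5.2 is the largest).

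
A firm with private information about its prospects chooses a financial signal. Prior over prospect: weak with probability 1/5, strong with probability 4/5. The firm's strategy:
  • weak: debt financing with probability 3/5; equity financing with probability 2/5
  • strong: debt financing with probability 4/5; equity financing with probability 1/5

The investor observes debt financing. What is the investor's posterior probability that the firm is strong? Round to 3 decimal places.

0.842

P(debt financing) = (1/5)·(3/5) + (4/5)·(4/5) = 19/25
P(strong | debt financing) = ((4/5)·(4/5)) / (19/25) = (16/25) / (19/25) = 16/19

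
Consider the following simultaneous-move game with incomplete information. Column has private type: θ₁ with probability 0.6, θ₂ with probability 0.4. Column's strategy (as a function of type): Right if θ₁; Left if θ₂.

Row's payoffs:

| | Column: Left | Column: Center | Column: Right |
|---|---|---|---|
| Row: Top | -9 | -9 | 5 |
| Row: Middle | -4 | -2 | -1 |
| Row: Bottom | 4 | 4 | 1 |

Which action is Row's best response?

Bottom

E[Top] = 0.6·(5) + 0.4·(-9) = -0.6
E[Middle] = 0.6·(-1) + 0.4·(-4) = -2.2
E[Bottom] = 0.6·(1) + 0.4·(4) = 2.2
Best response: Bottom (2.2 is the largest).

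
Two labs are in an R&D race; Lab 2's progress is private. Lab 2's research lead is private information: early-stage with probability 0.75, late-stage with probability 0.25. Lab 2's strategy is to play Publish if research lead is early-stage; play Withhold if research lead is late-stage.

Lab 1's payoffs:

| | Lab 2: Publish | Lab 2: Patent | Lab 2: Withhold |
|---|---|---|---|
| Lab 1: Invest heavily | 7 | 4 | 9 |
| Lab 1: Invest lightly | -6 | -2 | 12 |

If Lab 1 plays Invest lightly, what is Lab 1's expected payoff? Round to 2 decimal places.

-1.50

Take the expectation over Lab 2's research lead, weighting each type's action by its prior probability.
E[Invest lightly] = 0.75·(-6) + 0.25·12 = (-4.5) + 3 = -1.5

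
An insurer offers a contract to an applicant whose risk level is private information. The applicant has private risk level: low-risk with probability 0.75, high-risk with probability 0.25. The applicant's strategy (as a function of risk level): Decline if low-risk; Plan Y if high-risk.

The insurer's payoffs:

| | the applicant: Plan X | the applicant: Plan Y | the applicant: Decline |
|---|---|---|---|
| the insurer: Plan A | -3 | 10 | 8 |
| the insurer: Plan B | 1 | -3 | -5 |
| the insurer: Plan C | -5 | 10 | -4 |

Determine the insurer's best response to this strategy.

Plan A

E[Plan A] = 0.75·(8) + 0.25·(10) = 8.5
E[Plan B] = 0.75·(-5) + 0.25·(-3) = -4.5
E[Plan C] = 0.75·(-4) + 0.25·(10) = -0.5
Best response: Plan A (8.5 is the largest).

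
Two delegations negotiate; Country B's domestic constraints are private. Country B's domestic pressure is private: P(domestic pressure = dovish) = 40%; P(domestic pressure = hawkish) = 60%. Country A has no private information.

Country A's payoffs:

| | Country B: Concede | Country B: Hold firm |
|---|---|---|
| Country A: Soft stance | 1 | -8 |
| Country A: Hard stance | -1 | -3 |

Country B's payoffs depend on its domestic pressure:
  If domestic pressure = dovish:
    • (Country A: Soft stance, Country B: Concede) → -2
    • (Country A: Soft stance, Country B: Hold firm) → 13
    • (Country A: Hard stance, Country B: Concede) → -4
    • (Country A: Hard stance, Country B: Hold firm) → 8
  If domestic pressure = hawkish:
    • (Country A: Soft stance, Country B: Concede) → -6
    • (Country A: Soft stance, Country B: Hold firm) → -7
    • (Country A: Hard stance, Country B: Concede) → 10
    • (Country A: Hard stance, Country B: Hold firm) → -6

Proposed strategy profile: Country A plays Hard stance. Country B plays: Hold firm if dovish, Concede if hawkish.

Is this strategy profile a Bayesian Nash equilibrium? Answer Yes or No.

A profile is a BNE iff every type of every player is best-responding given beliefs about the other side.
Country A plays Hard stance: E[Hard stance] = 0.4·(-3) + 0.6·(-1) = -1.8; E[Soft stance] = -2.6. Best-responding. ✓
Country B (domestic pressure dovish), facing Hard stance: Concede gives -4, Hold firm gives 8. Proposed Hold firm is best. ✓
Country B (domestic pressure hawkish), facing Hard stance: Concede gives 10, Hold firm gives -6. Proposed Concede is best. ✓

Yes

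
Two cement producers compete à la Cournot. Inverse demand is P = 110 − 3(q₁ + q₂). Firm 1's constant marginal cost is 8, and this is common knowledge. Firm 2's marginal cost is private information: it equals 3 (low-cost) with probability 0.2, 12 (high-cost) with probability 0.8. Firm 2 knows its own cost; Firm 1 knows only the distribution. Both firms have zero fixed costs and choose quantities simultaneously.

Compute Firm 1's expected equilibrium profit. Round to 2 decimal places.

Each type of Firm 2 best-responds to q₁; Firm 1 best-responds to the expected q₂ over Firm 2's types.
Firm 2 with cost c maximizes (110 − 3(q₁+q₂) − c)·q₂, giving q₂(c) = (110 − c − 3q₁)/6.
E[c₂] = 0.2·3 + 0.8·12 = 10.2
Firm 1's FOC against E[q₂] yields q₁ = (110 − 2·8 + E[c₂])/9 = (110 − 16 + 10.2)/9 = 11.5778.
E[P] = 110 − 3·(q₁ + E[q₂]) = 42.7333; Firm 1's expected profit = (E[P] − 8)·q₁ = (42.7333 − 8)·11.5778 = 402.135.

402.13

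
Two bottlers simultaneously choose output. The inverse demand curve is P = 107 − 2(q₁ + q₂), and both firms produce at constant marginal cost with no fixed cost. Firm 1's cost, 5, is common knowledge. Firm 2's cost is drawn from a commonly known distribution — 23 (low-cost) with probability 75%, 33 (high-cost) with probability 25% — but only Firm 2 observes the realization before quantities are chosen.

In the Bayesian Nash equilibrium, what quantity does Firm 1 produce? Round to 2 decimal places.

20.42

Firm 2 with cost c maximizes (107 − 2(q₁+q₂) − c)·q₂, giving q₂(c) = (107 − c − 2q₁)/4.
E[c₂] = 0.75·23 + 0.25·33 = 25.5
Firm 1's FOC against E[q₂] yields q₁ = (107 − 2·5 + E[c₂])/6 = (107 − 10 + 25.5)/6 = 20.4167.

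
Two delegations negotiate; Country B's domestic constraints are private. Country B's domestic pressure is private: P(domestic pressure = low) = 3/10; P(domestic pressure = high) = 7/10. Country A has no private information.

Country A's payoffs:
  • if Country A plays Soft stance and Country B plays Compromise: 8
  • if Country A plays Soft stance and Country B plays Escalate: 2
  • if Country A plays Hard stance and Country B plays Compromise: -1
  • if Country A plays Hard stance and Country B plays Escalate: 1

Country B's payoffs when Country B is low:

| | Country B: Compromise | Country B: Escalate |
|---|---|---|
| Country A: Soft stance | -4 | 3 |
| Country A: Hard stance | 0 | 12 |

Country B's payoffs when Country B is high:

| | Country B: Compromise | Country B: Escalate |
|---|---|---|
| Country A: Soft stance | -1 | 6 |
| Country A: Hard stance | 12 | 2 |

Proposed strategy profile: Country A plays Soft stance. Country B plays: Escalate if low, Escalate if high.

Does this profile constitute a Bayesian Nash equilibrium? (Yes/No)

Country A plays Soft stance: E[Soft stance] = 3/10·(2) + 7/10·(2) = 2; E[Hard stance] = 1. Best-responding. ✓
Country B (domestic pressure low), facing Soft stance: Compromise gives -4, Escalate gives 3. Proposed Escalate is best. ✓
Country B (domestic pressure high), facing Soft stance: Compromise gives -1, Escalate gives 6. Proposed Escalate is best. ✓

Yes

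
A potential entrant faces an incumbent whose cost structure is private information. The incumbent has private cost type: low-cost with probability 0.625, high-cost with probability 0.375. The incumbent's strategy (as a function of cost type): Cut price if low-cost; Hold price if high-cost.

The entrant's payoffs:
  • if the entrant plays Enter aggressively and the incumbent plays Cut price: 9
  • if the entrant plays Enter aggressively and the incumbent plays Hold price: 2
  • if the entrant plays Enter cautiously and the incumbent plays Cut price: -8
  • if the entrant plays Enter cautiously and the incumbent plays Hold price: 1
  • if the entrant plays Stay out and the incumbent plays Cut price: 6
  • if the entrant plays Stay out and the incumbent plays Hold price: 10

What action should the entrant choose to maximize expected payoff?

Compute the entrant's expected payoff for each action, taking the expectation over the incumbent's type.
E[Enter aggressively] = 0.625·(9) + 0.375·(2) = 6.375
E[Enter cautiously] = 0.625·(-8) + 0.375·(1) = -4.625
E[Stay out] = 0.625·(6) + 0.375·(10) = 7.5
Best response: Stay out (7.5 is the largest).

Stay out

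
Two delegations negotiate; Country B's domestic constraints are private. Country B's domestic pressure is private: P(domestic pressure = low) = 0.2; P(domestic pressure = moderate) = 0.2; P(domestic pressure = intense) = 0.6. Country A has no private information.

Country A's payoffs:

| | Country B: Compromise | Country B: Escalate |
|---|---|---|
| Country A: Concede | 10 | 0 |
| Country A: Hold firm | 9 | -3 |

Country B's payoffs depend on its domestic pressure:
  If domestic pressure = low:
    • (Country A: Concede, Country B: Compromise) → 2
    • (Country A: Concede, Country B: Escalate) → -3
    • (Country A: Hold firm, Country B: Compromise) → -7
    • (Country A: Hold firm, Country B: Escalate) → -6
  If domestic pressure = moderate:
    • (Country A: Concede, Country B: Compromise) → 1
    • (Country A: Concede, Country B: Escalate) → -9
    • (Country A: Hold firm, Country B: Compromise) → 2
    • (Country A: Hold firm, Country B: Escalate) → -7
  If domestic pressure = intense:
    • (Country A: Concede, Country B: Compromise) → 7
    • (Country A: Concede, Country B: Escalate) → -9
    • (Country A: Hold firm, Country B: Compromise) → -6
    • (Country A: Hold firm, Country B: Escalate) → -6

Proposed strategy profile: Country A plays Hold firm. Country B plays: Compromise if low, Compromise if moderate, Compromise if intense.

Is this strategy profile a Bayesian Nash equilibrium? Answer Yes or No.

No

Country A plays Hold firm: E[Hold firm] = 0.2·(9) + 0.2·(9) + 0.6·(9) = 9; E[Concede] = 10. Not best-responding. ✗
Country B (domestic pressure low), facing Hold firm: Compromise gives -7, Escalate gives -6. Proposed Compromise is not best — profitable deviation exists. ✗
Country B (domestic pressure moderate), facing Hold firm: Compromise gives 2, Escalate gives -7. Proposed Compromise is best. ✓
Country B (domestic pressure intense), facing Hold firm: Compromise gives -6, Escalate gives -6. Proposed Compromise is best. ✓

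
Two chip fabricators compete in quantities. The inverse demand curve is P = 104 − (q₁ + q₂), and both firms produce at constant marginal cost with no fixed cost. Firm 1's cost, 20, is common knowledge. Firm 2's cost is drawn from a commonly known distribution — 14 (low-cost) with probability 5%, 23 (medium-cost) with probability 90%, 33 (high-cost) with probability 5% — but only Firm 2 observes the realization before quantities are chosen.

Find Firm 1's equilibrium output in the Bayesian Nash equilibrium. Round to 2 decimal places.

29.02

Type-c best response for Firm 2: q₂(c) = (104 − c)/2 − q₁/2.
Firm 1 maximizes expected profit; its first-order condition is 104 − 2q₁ − E[q₂] − 20 = 0.
Substituting E[q₂] and solving: E[c₂] = 23.05, so q₁ = (104 − 2·20 + 23.05)/3 = 29.0167.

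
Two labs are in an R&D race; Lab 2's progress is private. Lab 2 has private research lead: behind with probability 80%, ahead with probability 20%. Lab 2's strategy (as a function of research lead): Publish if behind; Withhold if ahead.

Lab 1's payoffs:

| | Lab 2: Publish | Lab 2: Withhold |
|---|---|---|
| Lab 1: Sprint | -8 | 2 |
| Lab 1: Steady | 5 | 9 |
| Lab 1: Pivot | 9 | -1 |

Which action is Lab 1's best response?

Compute Lab 1's expected payoff for each action, taking the expectation over Lab 2's type.
E[Sprint] = 0.8·(-8) + 0.2·(2) = -6
E[Steady] = 0.8·(5) + 0.2·(9) = 5.8
E[Pivot] = 0.8·(9) + 0.2·(-1) = 7
Best response: Pivot (7 is the largest).

Pivot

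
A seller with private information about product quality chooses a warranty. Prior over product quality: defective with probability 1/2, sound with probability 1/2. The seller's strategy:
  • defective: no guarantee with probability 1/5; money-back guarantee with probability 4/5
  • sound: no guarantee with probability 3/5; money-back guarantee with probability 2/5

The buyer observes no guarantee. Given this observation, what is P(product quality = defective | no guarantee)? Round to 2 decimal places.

0.25

P(no guarantee) = (1/2)·(1/5) + (1/2)·(3/5) = 2/5
P(defective | no guarantee) = ((1/2)·(1/5)) / (2/5) = (1/10) / (2/5) = 1/4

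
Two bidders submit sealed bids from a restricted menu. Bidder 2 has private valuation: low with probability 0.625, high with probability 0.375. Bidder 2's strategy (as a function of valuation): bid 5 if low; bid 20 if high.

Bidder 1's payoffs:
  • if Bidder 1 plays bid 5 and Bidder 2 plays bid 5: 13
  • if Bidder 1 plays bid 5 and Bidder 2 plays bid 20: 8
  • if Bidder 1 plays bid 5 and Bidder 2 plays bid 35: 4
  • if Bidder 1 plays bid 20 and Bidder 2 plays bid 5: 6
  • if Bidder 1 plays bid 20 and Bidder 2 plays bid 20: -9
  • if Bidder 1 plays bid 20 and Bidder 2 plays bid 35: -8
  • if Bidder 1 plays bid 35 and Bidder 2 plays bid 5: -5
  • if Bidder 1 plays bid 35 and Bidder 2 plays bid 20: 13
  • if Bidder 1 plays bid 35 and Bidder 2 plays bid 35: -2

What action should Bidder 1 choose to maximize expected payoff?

bid 5

E[bid 5] = 0.625·(13) + 0.375·(8) = 11.125
E[bid 20] = 0.625·(6) + 0.375·(-9) = 0.375
E[bid 35] = 0.625·(-5) + 0.375·(13) = 1.75
Best response: bid 5 (11.125 is the largest).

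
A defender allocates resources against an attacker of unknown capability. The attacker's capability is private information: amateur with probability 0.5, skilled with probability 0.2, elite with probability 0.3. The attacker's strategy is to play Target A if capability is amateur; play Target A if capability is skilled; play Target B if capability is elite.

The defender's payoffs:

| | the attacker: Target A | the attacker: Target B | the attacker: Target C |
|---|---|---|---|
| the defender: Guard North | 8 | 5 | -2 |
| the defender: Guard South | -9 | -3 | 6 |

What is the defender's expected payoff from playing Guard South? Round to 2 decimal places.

-7.20

E[Guard South] = 0.5·(-9) + 0.2·(-9) + 0.3·(-3) = (-4.5) + (-1.8) + (-0.9) = -7.2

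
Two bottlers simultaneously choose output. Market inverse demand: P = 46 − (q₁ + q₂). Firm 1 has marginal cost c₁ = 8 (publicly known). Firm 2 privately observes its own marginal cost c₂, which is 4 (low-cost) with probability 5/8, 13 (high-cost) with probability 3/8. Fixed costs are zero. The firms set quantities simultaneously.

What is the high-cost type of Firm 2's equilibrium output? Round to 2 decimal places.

Firm 2 with cost c maximizes (46 − (q₁+q₂) − c)·q₂, giving q₂(c) = (46 − c − q₁)/2.
E[c₂] = 5/8·4 + 3/8·13 = 7.375
Firm 1's FOC against E[q₂] yields q₁ = (46 − 2·8 + E[c₂])/3 = (46 − 16 + 7.375)/3 = 12.4583.
q₂(high-cost) = (46 − 13 − 12.4583)/2 = 10.2708.

10.27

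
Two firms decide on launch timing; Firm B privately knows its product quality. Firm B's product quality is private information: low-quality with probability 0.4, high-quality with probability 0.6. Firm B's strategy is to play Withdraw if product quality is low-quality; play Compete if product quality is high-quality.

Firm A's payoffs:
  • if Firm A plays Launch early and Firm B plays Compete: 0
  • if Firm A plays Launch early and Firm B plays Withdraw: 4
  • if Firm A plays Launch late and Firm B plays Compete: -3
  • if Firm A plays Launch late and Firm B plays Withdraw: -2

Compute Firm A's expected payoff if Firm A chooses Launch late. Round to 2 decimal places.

E[Launch late] = 0.4·(-2) + 0.6·(-3) = (-0.8) + (-1.8) = -2.6

-2.60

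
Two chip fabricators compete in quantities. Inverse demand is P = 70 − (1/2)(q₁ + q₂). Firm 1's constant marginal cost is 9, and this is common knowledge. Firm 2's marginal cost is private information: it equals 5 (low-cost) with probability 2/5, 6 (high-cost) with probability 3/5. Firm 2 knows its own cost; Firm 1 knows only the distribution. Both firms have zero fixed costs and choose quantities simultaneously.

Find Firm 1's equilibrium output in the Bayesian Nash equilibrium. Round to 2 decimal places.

38.40

Firm 2 with cost c maximizes (70 − (1/2)(q₁+q₂) − c)·q₂, giving q₂(c) = (70 − c − (1/2)q₁).
E[c₂] = 2/5·5 + 3/5·6 = 5.6
Firm 1's FOC against E[q₂] yields q₁ = (70 − 2·9 + E[c₂])/(3/2) = (70 − 18 + 5.6)/(3/2) = 38.4.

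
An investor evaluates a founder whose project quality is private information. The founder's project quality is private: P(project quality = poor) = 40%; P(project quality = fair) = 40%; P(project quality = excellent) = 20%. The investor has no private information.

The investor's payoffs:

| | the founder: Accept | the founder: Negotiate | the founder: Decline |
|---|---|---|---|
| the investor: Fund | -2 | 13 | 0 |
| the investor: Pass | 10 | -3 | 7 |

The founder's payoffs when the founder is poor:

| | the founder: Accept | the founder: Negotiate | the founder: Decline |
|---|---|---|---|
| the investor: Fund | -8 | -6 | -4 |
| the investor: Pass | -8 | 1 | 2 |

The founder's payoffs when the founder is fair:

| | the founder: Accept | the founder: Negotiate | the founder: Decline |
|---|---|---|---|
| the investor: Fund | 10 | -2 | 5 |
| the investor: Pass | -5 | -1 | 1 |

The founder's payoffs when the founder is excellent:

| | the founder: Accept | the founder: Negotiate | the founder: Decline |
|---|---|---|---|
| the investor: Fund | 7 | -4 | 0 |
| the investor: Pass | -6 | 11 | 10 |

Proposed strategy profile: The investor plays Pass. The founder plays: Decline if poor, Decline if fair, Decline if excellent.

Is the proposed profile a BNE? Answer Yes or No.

The investor plays Pass: E[Pass] = 0.4·(7) + 0.4·(7) + 0.2·(7) = 7; E[Fund] = 0. Best-responding. ✓
The founder (project quality poor), facing Pass: Accept gives -8, Negotiate gives 1, Decline gives 2. Proposed Decline is best. ✓
The founder (project quality fair), facing Pass: Accept gives -5, Negotiate gives -1, Decline gives 1. Proposed Decline is best. ✓
The founder (project quality excellent), facing Pass: Accept gives -6, Negotiate gives 11, Decline gives 10. Proposed Decline is not best — profitable deviation exists. ✗

No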